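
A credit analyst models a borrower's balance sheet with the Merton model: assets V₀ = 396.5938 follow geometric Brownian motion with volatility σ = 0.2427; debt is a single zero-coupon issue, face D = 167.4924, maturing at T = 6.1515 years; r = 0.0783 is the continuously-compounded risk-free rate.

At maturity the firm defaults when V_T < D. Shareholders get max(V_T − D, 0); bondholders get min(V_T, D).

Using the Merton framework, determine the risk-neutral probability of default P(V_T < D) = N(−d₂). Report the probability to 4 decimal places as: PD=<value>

Equity is a call on the firm's assets struck at D = 167.4924:
d₁ = [ln(V₀/D) + (r + σ²/2)T] / (σ√T)
   = [ln(396.5938/167.4924) + (0.0783 + 0.5·0.2427²)·6.1515] / (0.2427·√6.1515)
   = [0.861975 + 0.662834] / 0.601950 = 2.533116
d₂ = d₁ − σ√T = 2.533116 − 0.601950 = 1.931166
risk-neutral PD = N(−d₂) = N(-1.931166) = 0.026731

PD=0.0267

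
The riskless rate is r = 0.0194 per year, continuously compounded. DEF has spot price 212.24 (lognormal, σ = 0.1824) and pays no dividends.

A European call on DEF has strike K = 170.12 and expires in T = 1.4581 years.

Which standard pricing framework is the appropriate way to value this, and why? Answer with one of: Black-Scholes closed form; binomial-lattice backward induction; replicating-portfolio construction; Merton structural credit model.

framework: Black-Scholes closed form

Key observation: the instrument is a plain European call (strike 170.12) on a lognormal asset; the exact continuous-time formula applies directly.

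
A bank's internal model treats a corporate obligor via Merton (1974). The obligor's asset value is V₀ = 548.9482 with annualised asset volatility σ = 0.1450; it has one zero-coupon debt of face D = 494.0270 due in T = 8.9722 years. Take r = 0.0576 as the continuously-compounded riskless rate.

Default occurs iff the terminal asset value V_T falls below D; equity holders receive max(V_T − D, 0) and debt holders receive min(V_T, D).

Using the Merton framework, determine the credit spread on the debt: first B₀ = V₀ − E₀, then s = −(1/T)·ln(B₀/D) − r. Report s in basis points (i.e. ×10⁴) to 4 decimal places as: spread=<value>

spread=22.3888

Work the structural quantities from V₀ = 548.9482 against face 494.0270:
d₁ = [ln(V₀/D) + (r + σ²/2)T] / (σ√T)
   = [ln(548.9482/494.0270) + (0.0576 + 0.5·0.1450²)·8.9722] / (0.1450·√8.9722)
   = [0.105414 + 0.611119] / 0.434328 = 1.649752
d₂ = d₁ − σ√T = 1.649752 − 0.434328 = 1.215424
N(d₁) = 0.950503,  N(d₂) = 0.887898,  e^(−rT) = 0.596427
E₀ = V₀·N(d₁) − D·e^(−rT)·N(d₂)
   = 548.9482·0.950503 − 494.0270·0.596427·0.887898 = 260.157050
B₀ = V₀ − E₀ = 548.9482 − 260.157050 = 288.791150
spread = −(1/T)·ln(B₀/D) − r = −(1/8.9722)·ln(288.791150/494.0270) − 0.0576 = 0.00223888
in basis points: 0.00223888 × 10⁴ = 22.3888 bp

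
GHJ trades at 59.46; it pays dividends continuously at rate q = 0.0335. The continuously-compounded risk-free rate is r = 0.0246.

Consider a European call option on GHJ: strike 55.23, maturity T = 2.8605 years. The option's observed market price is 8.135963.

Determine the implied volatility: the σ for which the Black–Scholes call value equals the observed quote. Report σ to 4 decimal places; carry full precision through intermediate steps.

At σ = 0.1915 the Black–Scholes value reproduces the quote:
σ√T = 0.1915·√2.8605 = 0.323884
d₁ = (ln(S/K) + (r−q+σ²/2)T) / (σ√T) = (ln(59.46/55.23) + (0.0246−0.0335+0.1915²/2)·2.8605) / 0.323884 = (0.073798 + 0.026992) / 0.323884 = 0.311190
d₂ = d₁ − σ√T = 0.311190 − 0.323884 = -0.012694
e^{−rT} = 0.932050
e^{−qT} = 0.908621
N(d₁) = 0.622172,  N(d₂) = 0.494936
V = S·e^{−qT}·N(d₁) − K·e^{−rT}·N(d₂) = 33.613854 − 25.477891 = 8.135963 (the quoted price), and the Black–Scholes price is strictly increasing in σ, so σ is unique

sigma = 0.1915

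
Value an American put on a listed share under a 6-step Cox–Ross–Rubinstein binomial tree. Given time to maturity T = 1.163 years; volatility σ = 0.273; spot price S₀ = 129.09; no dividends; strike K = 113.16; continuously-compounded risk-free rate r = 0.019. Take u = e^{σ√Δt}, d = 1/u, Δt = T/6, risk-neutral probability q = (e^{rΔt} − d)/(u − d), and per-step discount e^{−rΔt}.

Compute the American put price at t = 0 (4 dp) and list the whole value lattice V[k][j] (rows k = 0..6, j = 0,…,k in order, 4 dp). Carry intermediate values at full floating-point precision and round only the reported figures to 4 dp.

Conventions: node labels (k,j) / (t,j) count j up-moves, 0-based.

price = 7.2860
tree:
7.2860
11.2290 3.1595
16.8043 5.4013 0.8059
24.2353 9.0510 1.5715 0.0000
33.3427 14.7604 3.0645 0.0000 0.0000
42.3820 23.1489 5.9759 0.0000 0.0000 0.0000
50.3976 33.3427 11.6533 0.0000 0.0000 0.0000 0.0000

params: Δt=0.19383 u=1.12771 d=0.88675 q=0.48530 e^(-rΔt)=0.99632
t_6 payoffs: 50.3976 33.3427 11.6533 0.0000 0.0000 0.0000 0.0000
k=5: node(5,0) S=70.7780 payoff=42.3820 vs cont=41.9660 → 42.3820 [stop]  node(5,1) S=90.0111 payoff=23.1489 vs cont=22.7329 → 23.1489 [stop]  node(5,2) S=114.4705 payoff=0.0000 vs cont=5.9759 → 5.9759 [wait]  node(5,3) S=145.5766 payoff=0.0000 vs cont=0.0000 → 0.0000 [wait]  node(5,4) S=185.1353 payoff=0.0000 vs cont=0.0000 → 0.0000 [wait]  node(5,5) S=235.4437 payoff=0.0000 vs cont=0.0000 → 0.0000 [wait]
k=4: node(4,0) S=79.8173 payoff=33.3427 vs cont=32.9267 → 33.3427 [stop]  node(4,1) S=101.5067 payoff=11.6533 vs cont=14.7604 → 14.7604 [wait]  node(4,2) S=129.0900 payoff=0.0000 vs cont=3.0645 → 3.0645 [wait]  node(4,3) S=164.1687 payoff=0.0000 vs cont=0.0000 → 0.0000 [wait]  node(4,4) S=208.7796 payoff=0.0000 vs cont=0.0000 → 0.0000 [wait]
k=3: node(3,0) S=90.0111 payoff=23.1489 vs cont=24.2353 → 24.2353 [wait]  node(3,1) S=114.4705 payoff=0.0000 vs cont=9.0510 → 9.0510 [wait]  node(3,2) S=145.5766 payoff=0.0000 vs cont=1.5715 → 1.5715 [wait]  node(3,3) S=185.1353 payoff=0.0000 vs cont=0.0000 → 0.0000 [wait]
k=2: node(2,0) S=101.5067 payoff=11.6533 vs cont=16.8043 → 16.8043 [wait]  node(2,1) S=129.0900 payoff=0.0000 vs cont=5.4013 → 5.4013 [wait]  node(2,2) S=164.1687 payoff=0.0000 vs cont=0.8059 → 0.8059 [wait]
k=1: node(1,0) S=114.4705 payoff=0.0000 vs cont=11.2290 → 11.2290 [wait]  node(1,1) S=145.5766 payoff=0.0000 vs cont=3.1595 → 3.1595 [wait]
k=0: node(0,0) S=129.0900 payoff=0.0000 vs cont=7.2860 → 7.2860 [wait]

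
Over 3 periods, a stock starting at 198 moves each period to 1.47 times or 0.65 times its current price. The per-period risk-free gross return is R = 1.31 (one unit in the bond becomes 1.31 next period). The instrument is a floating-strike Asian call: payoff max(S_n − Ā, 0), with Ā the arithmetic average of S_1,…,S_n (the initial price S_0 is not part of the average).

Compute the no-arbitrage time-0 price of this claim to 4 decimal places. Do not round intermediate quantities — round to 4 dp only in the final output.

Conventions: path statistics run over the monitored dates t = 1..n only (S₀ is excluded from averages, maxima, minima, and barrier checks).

price = 47.7141

Set p* = 0.8049 (from d < R < u); the path-dependent value is the discounted p*-expectation over all price paths.
Enumerate all 2^3 = 8 price paths (U = up ×1.47, D = down ×0.65); each path with k up-moves has probability p*^k·(1−p*)^(3−k).
DDD: Ā=88.9103, payoff=0.0000, prob=0.007429
UDD: Ā=201.0739, payoff=0.0000, prob=0.030644
DUD: Ā=146.9539, payoff=0.0000, prob=0.030644
UUD: Ā=332.3420, payoff=0.0000, prob=0.126406
DDU: Ā=111.7759, payoff=11.1969, prob=0.030644
UDU: Ā=252.7856, payoff=25.3222, prob=0.126406
DUU: Ā=198.6656, payoff=79.4422, prob=0.126406
UUU: Ā=449.2899, payoff=179.6616, prob=0.521423
Price = Σ prob·payoff / R^3 = 107.265650 / 2.248091 = 47.7141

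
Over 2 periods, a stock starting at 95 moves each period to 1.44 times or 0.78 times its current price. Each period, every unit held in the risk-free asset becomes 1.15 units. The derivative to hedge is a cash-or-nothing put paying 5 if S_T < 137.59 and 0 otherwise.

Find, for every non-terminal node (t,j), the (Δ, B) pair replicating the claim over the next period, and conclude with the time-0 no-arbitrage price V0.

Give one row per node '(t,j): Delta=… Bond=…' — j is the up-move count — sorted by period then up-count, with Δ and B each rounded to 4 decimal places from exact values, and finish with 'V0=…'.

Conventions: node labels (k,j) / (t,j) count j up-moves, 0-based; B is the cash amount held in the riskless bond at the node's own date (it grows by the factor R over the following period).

(0,0): Delta=-0.0389 Bond=6.2856
(1,0): Delta=0.0000 Bond=4.3478
(1,1): Delta=-0.0554 Bond=9.4862
V0=2.5925

Since d<R<u, set p* = (R−d)/(u−d) = 0.5606; price each node as the discounted p*-expectation of its children.
Expiry values: V(2,0)=5.0000, V(2,1)=5.0000, V(2,2)=0.0000
Node (1,0) S=74.1000: V=(p*·5.0000+(1−p*)·5.0000)/1.15=4.3478; Δ=(5.0000−5.0000)/(106.7040−57.7980)=0.0000; B=V−Δ·S=4.3478
Node (1,1) S=136.8000: V=(p*·0.0000+(1−p*)·5.0000)/1.15=1.9104; Δ=(0.0000−5.0000)/(196.9920−106.7040)=-0.0554; B=V−Δ·S=9.4862
Node (0,0) S=95.0000: V=(p*·1.9104+(1−p*)·4.3478)/1.15=2.5925; Δ=(1.9104−4.3478)/(136.8000−74.1000)=-0.0389; B=V−Δ·S=6.2856
Check: Δ(0,0)·S0 + B(0,0) = 2.5925 = V0.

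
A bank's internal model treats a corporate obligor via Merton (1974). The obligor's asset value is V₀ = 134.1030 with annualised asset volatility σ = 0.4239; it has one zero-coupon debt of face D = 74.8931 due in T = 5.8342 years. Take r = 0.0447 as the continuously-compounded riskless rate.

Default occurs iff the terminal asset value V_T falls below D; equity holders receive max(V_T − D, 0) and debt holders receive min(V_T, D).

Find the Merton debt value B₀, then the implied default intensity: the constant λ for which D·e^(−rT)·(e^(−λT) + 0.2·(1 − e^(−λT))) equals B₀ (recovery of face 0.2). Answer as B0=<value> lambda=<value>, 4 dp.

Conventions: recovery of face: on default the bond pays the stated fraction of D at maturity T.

B0=48.0932 lambda=0.0400

Apply the equity-as-call identities (strike 74.8931, horizon 5.8342 years):
d₁ = [ln(V₀/D) + (r + σ²/2)T] / (σ√T)
   = [ln(134.1030/74.8931) + (0.0447 + 0.5·0.4239²)·5.8342] / (0.4239·√5.8342)
   = [0.582546 + 0.784966] / 1.023892 = 1.335602
d₂ = d₁ − σ√T = 1.335602 − 1.023892 = 0.311711
N(d₁) = 0.909160,  N(d₂) = 0.622370,  e^(−rT) = 0.770444
E₀ = V₀·N(d₁) − D·e^(−rT)·N(d₂)
   = 134.1030·0.909160 − 74.8931·0.770444·0.622370 = 86.009829
B₀ = V₀ − E₀ = 134.1030 − 86.009829 = 48.093171
e^(−λT) = (B₀·e^(rT)/D − 0.2)/(1 − 0.2) = (48.0932·1.297953/74.8931 − 0.2)/0.8 = 0.79186390
λ = −ln(0.79186390)/5.8342 = 0.040000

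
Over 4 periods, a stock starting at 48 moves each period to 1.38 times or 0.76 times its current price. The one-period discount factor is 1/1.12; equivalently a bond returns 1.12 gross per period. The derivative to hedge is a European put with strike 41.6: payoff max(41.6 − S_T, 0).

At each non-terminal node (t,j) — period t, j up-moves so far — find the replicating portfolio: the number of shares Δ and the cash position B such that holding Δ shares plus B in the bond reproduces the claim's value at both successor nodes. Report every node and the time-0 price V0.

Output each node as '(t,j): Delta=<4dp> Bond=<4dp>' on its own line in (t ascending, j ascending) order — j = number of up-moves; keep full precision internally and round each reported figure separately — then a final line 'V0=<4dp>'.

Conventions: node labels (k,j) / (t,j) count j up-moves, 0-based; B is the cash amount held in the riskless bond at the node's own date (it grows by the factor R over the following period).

(0,0): Delta=-0.1148 Bond=7.3758
(1,0): Delta=-0.2959 Bond=14.8685
(1,1): Delta=-0.0427 Bond=3.4888
(2,0): Delta=-0.6622 Bond=26.8088
(2,1): Delta=-0.1502 Bond=9.3178
(2,2): Delta=0.0000 Bond=0.0000
(3,0): Delta=-1.0000 Bond=37.1429
(3,1): Delta=-0.5279 Bond=24.8858
(3,2): Delta=0.0000 Bond=0.0000
(3,3): Delta=0.0000 Bond=0.0000
V0=1.8660

The replicating-portfolio and risk-neutral prices coincide; use p* = (1.12−0.76)/(1.38−0.76) = 0.5806 for the latter.
Payoffs at expiry: V(4,0)=25.5862, V(4,1)=12.5222, V(4,2)=0.0000, V(4,3)=0.0000, V(4,4)=0.0000
Node (3,0) S=21.0708: V=(p*·12.5222+(1−p*)·25.5862)/1.12=16.0720; Δ=(12.5222−25.5862)/(29.0778−16.0138)=-1.0000; B=V−Δ·S=37.1429
Node (3,1) S=38.2602: V=(p*·0.0000+(1−p*)·12.5222)/1.12=4.6886; Δ=(0.0000−12.5222)/(52.7991−29.0778)=-0.5279; B=V−Δ·S=24.8858
Node (3,2) S=69.4725: V=(p*·0.0000+(1−p*)·0.0000)/1.12=0.0000; Δ=(0.0000−0.0000)/(95.8721−52.7991)=0.0000; B=V−Δ·S=0.0000
Node (3,3) S=126.1475: V=(p*·0.0000+(1−p*)·0.0000)/1.12=0.0000; Δ=(0.0000−0.0000)/(174.0835−95.8721)=0.0000; B=V−Δ·S=0.0000
Node (2,0) S=27.7248: V=(p*·4.6886+(1−p*)·16.0720)/1.12=8.4485; Δ=(4.6886−16.0720)/(38.2602−21.0708)=-0.6622; B=V−Δ·S=26.8088
Node (2,1) S=50.3424: V=(p*·0.0000+(1−p*)·4.6886)/1.12=1.7555; Δ=(0.0000−4.6886)/(69.4725−38.2602)=-0.1502; B=V−Δ·S=9.3178
Node (2,2) S=91.4112: V=(p*·0.0000+(1−p*)·0.0000)/1.12=0.0000; Δ=(0.0000−0.0000)/(126.1475−69.4725)=0.0000; B=V−Δ·S=0.0000
Node (1,0) S=36.4800: V=(p*·1.7555+(1−p*)·8.4485)/1.12=4.0734; Δ=(1.7555−8.4485)/(50.3424−27.7248)=-0.2959; B=V−Δ·S=14.8685
Node (1,1) S=66.2400: V=(p*·0.0000+(1−p*)·1.7555)/1.12=0.6573; Δ=(0.0000−1.7555)/(91.4112−50.3424)=-0.0427; B=V−Δ·S=3.4888
Node (0,0) S=48.0000: V=(p*·0.6573+(1−p*)·4.0734)/1.12=1.8660; Δ=(0.6573−4.0734)/(66.2400−36.4800)=-0.1148; B=V−Δ·S=7.3758
Check: Δ(0,0)·S0 + B(0,0) = 1.8660 = V0.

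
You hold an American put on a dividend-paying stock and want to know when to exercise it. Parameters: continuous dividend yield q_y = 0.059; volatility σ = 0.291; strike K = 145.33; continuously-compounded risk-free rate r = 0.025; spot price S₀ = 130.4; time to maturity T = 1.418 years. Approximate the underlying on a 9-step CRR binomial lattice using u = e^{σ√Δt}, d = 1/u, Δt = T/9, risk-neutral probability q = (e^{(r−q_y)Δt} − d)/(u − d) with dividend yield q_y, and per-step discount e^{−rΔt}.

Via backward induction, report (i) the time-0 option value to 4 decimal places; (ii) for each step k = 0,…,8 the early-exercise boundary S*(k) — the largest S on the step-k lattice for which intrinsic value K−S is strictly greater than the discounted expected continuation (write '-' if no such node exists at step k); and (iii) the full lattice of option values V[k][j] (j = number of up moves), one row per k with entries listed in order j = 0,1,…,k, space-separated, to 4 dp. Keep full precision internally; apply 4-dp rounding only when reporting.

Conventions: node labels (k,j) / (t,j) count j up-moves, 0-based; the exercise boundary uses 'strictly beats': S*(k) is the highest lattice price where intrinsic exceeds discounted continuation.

Δt=0.15756, u=1.12244, d=0.89091, q=0.44808, disc=e^(-rΔt)=0.99607
k=9 terminal: V=max(K-S,0) → 99.2195 87.2364 72.1392 53.1185 29.1548 0.0000 0.0000 0.0000 0.0000 0.0000
k=8: j=0 S=51.7564 intr=93.5736 cont=93.4812 V=93.5736[EX]; j=1 S=65.2067 intr=80.1233 cont=80.1553 V=80.1553[hold]; j=2 S=82.1525 intr=63.1775 cont=63.3663 V=63.3663[hold]; j=3 S=103.5021 intr=41.8279 cont=42.2143 V=42.2143[hold]; j=4 S=130.4000 intr=14.9300 cont=16.0279 V=16.0279[hold]; j=5 S=164.2881 intr=0.0000 cont=0.0000 V=0.0000[hold]; j=6 S=206.9829 intr=0.0000 cont=0.0000 V=0.0000[hold]; j=7 S=260.7732 intr=0.0000 cont=0.0000 V=0.0000[hold]; j=8 S=328.5424 intr=0.0000 cont=0.0000 V=0.0000[hold]  S*(8)=51.7564
k=7: j=0 S=58.0936 intr=87.2364 cont=87.2169 V=87.2364[EX]; j=1 S=73.1908 intr=72.1392 cont=72.3470 V=72.3470[hold]; j=2 S=92.2115 intr=53.1185 cont=53.6767 V=53.6767[hold]; j=3 S=116.1752 intr=29.1548 cont=30.3608 V=30.3608[hold]; j=4 S=146.3665 intr=0.0000 cont=8.8113 V=8.8113[hold]; j=5 S=184.4040 intr=0.0000 cont=0.0000 V=0.0000[hold]; j=6 S=232.3265 intr=0.0000 cont=0.0000 V=0.0000[hold]; j=7 S=292.7030 intr=0.0000 cont=0.0000 V=0.0000[hold]  S*(7)=58.0936
k=6: j=0 S=65.2067 intr=80.1233 cont=80.2481 V=80.2481[hold]; j=1 S=82.1525 intr=63.1775 cont=63.7297 V=63.7297[hold]; j=2 S=103.5021 intr=41.8279 cont=43.0594 V=43.0594[hold]; j=3 S=130.4000 intr=14.9300 cont=20.6235 V=20.6235[hold]; j=4 S=164.2881 intr=0.0000 cont=4.8440 V=4.8440[hold]; j=5 S=206.9829 intr=0.0000 cont=0.0000 V=0.0000[hold]; j=6 S=260.7732 intr=0.0000 cont=0.0000 V=0.0000[hold]  S*(6)=-
k=5: j=0 S=73.1908 intr=72.1392 cont=72.5601 V=72.5601[hold]; j=1 S=92.2115 intr=53.1185 cont=54.2536 V=54.2536[hold]; j=2 S=116.1752 intr=29.1548 cont=32.8766 V=32.8766[hold]; j=3 S=146.3665 intr=0.0000 cont=13.4998 V=13.4998[hold]; j=4 S=184.4040 intr=0.0000 cont=2.6630 V=2.6630[hold]; j=5 S=232.3265 intr=0.0000 cont=0.0000 V=0.0000[hold]  S*(5)=-
k=4: j=0 S=82.1525 intr=63.1775 cont=64.1043 V=64.1043[hold]; j=1 S=103.5021 intr=41.8279 cont=44.4994 V=44.4994[hold]; j=2 S=130.4000 intr=14.9300 cont=24.0991 V=24.0991[hold]; j=3 S=164.2881 intr=0.0000 cont=8.6101 V=8.6101[hold]; j=4 S=206.9829 intr=0.0000 cont=1.4640 V=1.4640[hold]  S*(4)=-
k=3: j=0 S=92.2115 intr=53.1185 cont=55.1023 V=55.1023[hold]; j=1 S=116.1752 intr=29.1548 cont=35.2194 V=35.2194[hold]; j=2 S=146.3665 intr=0.0000 cont=17.0913 V=17.0913[hold]; j=3 S=184.4040 intr=0.0000 cont=5.3868 V=5.3868[hold]  S*(3)=-
k=2: j=0 S=103.5021 intr=41.8279 cont=46.0116 V=46.0116[hold]; j=1 S=130.4000 intr=14.9300 cont=26.9901 V=26.9901[hold]; j=2 S=164.2881 intr=0.0000 cont=11.8002 V=11.8002[hold]  S*(2)=-
k=1: j=0 S=116.1752 intr=29.1548 cont=37.3410 V=37.3410[hold]; j=1 S=146.3665 intr=0.0000 cont=20.1044 V=20.1044[hold]  S*(1)=-
k=0: j=0 S=130.4000 intr=14.9300 cont=29.5012 V=29.5012[hold]  S*(0)=-

price = 29.5012
boundary = - - - - - - - 58.0936 51.7564
tree:
29.5012
37.3410 20.1044
46.0116 26.9901 11.8002
55.1023 35.2194 17.0913 5.3868
64.1043 44.4994 24.0991 8.6101 1.4640
72.5601 54.2536 32.8766 13.4998 2.6630 0.0000
80.2481 63.7297 43.0594 20.6235 4.8440 0.0000 0.0000
87.2364 72.3470 53.6767 30.3608 8.8113 0.0000 0.0000 0.0000
93.5736 80.1553 63.3663 42.2143 16.0279 0.0000 0.0000 0.0000 0.0000
99.2195 87.2364 72.1392 53.1185 29.1548 0.0000 0.0000 0.0000 0.0000 0.0000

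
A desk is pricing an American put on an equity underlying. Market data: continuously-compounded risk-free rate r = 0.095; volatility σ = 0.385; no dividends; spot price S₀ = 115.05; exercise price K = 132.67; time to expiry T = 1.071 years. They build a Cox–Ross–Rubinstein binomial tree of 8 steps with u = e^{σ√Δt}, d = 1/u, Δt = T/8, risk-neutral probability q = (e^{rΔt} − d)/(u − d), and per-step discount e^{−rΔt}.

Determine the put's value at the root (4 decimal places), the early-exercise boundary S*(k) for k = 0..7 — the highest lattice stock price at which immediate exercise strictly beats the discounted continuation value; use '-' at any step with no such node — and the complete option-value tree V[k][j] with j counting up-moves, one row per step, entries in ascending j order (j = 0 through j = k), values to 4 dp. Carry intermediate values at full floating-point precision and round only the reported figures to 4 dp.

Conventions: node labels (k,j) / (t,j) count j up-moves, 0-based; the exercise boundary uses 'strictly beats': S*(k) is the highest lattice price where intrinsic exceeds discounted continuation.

price = 24.1466
boundary = - - 86.8022 75.3968 86.8022 99.9329 86.8022 99.9329
tree:
24.1466
33.7949 15.4871
45.8678 23.0490 8.6140
57.2732 33.1576 13.9198 3.7348
67.1800 45.8678 21.7837 6.7173 0.9644
75.7851 57.2732 32.7371 11.8115 1.9939 0.0000
83.2595 67.1800 45.8678 20.1271 4.1223 0.0000 0.0000
89.7518 75.7851 57.2732 32.7371 8.5226 0.0000 0.0000 0.0000
95.3911 83.2595 67.1800 45.8678 17.6200 0.0000 0.0000 0.0000 0.0000

Δt=0.13387  u=1.15127  d=0.86860  q=0.51012  discount=0.98736
step 8 (expiry): payoffs max(K−S,0) = 95.3911 83.2595 67.1800 45.8678 17.6200 0.0000 0.0000 0.0000 0.0000
step 7: (k=7,j=0): S=42.9182, K−S=89.7518, hold=88.0752 ⇒ V=89.7518 exercise | (k=7,j=1): S=56.8849, K−S=75.7851, hold=74.1085 ⇒ V=75.7851 exercise | (k=7,j=2): S=75.3968, K−S=57.2732, hold=55.5966 ⇒ V=57.2732 exercise | (k=7,j=3): S=99.9329, K−S=32.7371, hold=31.0604 ⇒ V=32.7371 exercise | (k=7,j=4): S=132.4538, K−S=0.2162, hold=8.5226 ⇒ V=8.5226 continue | (k=7,j=5): S=175.5579, K−S=0.0000, hold=0.0000 ⇒ V=0.0000 continue | (k=7,j=6): S=232.6892, K−S=0.0000, hold=0.0000 ⇒ V=0.0000 continue | (k=7,j=7): S=308.4126, K−S=0.0000, hold=0.0000 ⇒ V=0.0000 continue  boundary S*=99.9329
step 6: (k=6,j=0): S=49.4105, K−S=83.2595, hold=81.5829 ⇒ V=83.2595 exercise | (k=6,j=1): S=65.4900, K−S=67.1800, hold=65.5034 ⇒ V=67.1800 exercise | (k=6,j=2): S=86.8022, K−S=45.8678, hold=44.1912 ⇒ V=45.8678 exercise | (k=6,j=3): S=115.0500, K−S=17.6200, hold=20.1271 ⇒ V=20.1271 continue | (k=6,j=4): S=152.4904, K−S=0.0000, hold=4.1223 ⇒ V=4.1223 continue | (k=6,j=5): S=202.1149, K−S=0.0000, hold=0.0000 ⇒ V=0.0000 continue | (k=6,j=6): S=267.8886, K−S=0.0000, hold=0.0000 ⇒ V=0.0000 continue  boundary S*=86.8022
step 5: (k=5,j=0): S=56.8849, K−S=75.7851, hold=74.1085 ⇒ V=75.7851 exercise | (k=5,j=1): S=75.3968, K−S=57.2732, hold=55.5966 ⇒ V=57.2732 exercise | (k=5,j=2): S=99.9329, K−S=32.7371, hold=32.3232 ⇒ V=32.7371 exercise | (k=5,j=3): S=132.4538, K−S=0.2162, hold=11.8115 ⇒ V=11.8115 continue | (k=5,j=4): S=175.5579, K−S=0.0000, hold=1.9939 ⇒ V=1.9939 continue | (k=5,j=5): S=232.6892, K−S=0.0000, hold=0.0000 ⇒ V=0.0000 continue  boundary S*=99.9329
step 4: (k=4,j=0): S=65.4900, K−S=67.1800, hold=65.5034 ⇒ V=67.1800 exercise | (k=4,j=1): S=86.8022, K−S=45.8678, hold=44.1912 ⇒ V=45.8678 exercise | (k=4,j=2): S=115.0500, K−S=17.6200, hold=21.7837 ⇒ V=21.7837 continue | (k=4,j=3): S=152.4904, K−S=0.0000, hold=6.7173 ⇒ V=6.7173 continue | (k=4,j=4): S=202.1149, K−S=0.0000, hold=0.9644 ⇒ V=0.9644 continue  boundary S*=86.8022
step 3: (k=3,j=0): S=75.3968, K−S=57.2732, hold=55.5966 ⇒ V=57.2732 exercise | (k=3,j=1): S=99.9329, K−S=32.7371, hold=33.1576 ⇒ V=33.1576 continue | (k=3,j=2): S=132.4538, K−S=0.2162, hold=13.9198 ⇒ V=13.9198 continue | (k=3,j=3): S=175.5579, K−S=0.0000, hold=3.7348 ⇒ V=3.7348 continue  boundary S*=75.3968
step 2: (k=2,j=0): S=86.8022, K−S=45.8678, hold=44.4030 ⇒ V=45.8678 exercise | (k=2,j=1): S=115.0500, K−S=17.6200, hold=23.0490 ⇒ V=23.0490 continue | (k=2,j=2): S=152.4904, K−S=0.0000, hold=8.6140 ⇒ V=8.6140 continue  boundary S*=86.8022
step 1: (k=1,j=0): S=99.9329, K−S=32.7371, hold=33.7949 ⇒ V=33.7949 continue | (k=1,j=1): S=132.4538, K−S=0.2162, hold=15.4871 ⇒ V=15.4871 continue  boundary S*=-
step 0: (k=0,j=0): S=115.0500, K−S=17.6200, hold=24.1466 ⇒ V=24.1466 continue  boundary S*=-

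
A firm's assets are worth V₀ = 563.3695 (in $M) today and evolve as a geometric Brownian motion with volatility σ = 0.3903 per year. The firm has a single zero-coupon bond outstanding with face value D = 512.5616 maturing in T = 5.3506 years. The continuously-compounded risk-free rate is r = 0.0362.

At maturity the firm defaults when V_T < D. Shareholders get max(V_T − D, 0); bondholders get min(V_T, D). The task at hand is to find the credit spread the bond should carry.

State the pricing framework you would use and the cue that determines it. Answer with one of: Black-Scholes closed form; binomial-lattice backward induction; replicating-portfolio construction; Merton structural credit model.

framework: Merton structural credit model

Key observation: the asked-for credit quantity lives on the firm's capital structure — asset value, asset volatility, debt face 512.5616 — which is the structural model's domain.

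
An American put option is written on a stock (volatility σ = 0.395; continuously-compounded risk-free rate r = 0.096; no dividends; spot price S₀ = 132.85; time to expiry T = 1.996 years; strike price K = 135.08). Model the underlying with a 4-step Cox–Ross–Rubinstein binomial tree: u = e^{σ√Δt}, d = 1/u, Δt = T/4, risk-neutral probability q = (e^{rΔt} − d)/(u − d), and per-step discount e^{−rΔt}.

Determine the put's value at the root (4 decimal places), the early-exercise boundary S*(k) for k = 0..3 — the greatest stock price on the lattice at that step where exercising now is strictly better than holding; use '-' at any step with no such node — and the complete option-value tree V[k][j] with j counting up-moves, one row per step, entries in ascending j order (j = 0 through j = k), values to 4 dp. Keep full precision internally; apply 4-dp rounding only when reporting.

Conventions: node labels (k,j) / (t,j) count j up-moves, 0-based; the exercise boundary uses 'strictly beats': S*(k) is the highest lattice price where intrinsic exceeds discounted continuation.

price = 20.0517
boundary = - - 76.0328 100.5035
tree:
20.0517
35.2524 7.7799
59.0472 16.4090 0.4717
77.5597 34.5765 1.0257 0.0000
91.5648 59.0472 2.2300 0.0000 0.0000

Δt=0.49900  u=1.32184  d=0.75652  q=0.51749  discount=0.95323
step 4 (expiry): payoffs max(K−S,0) = 91.5648 59.0472 2.2300 0.0000 0.0000
step 3: (k=3,j=0): S=57.5203, K−S=77.5597, hold=71.2414 ⇒ V=77.5597 exercise | (k=3,j=1): S=100.5035, K−S=34.5765, hold=28.2581 ⇒ V=34.5765 exercise | (k=3,j=2): S=175.6070, K−S=0.0000, hold=1.0257 ⇒ V=1.0257 continue | (k=3,j=3): S=306.8331, K−S=0.0000, hold=0.0000 ⇒ V=0.0000 continue  boundary S*=100.5035
step 2: (k=2,j=0): S=76.0328, K−S=59.0472, hold=52.7288 ⇒ V=59.0472 exercise | (k=2,j=1): S=132.8500, K−S=2.2300, hold=16.4090 ⇒ V=16.4090 continue | (k=2,j=2): S=232.1250, K−S=0.0000, hold=0.4717 ⇒ V=0.4717 continue  boundary S*=76.0328
step 1: (k=1,j=0): S=100.5035, K−S=34.5765, hold=35.2524 ⇒ V=35.2524 continue | (k=1,j=1): S=175.6070, K−S=0.0000, hold=7.7799 ⇒ V=7.7799 continue  boundary S*=-
step 0: (k=0,j=0): S=132.8500, K−S=2.2300, hold=20.0517 ⇒ V=20.0517 continue  boundary S*=-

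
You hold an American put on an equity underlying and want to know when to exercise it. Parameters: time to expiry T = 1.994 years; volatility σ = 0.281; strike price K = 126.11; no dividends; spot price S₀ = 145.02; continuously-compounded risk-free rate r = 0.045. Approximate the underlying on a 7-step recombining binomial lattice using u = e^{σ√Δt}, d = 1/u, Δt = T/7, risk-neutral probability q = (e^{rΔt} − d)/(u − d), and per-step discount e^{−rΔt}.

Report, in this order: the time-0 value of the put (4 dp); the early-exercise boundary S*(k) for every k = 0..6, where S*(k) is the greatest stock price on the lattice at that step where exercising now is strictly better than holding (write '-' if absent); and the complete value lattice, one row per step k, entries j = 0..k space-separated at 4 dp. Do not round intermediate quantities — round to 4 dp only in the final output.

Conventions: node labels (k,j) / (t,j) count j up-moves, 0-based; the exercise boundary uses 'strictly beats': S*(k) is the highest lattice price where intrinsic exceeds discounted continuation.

Δt=0.28486, u=1.16181, d=0.86073, q=0.50543, disc=e^(-rΔt)=0.98726
k=7 terminal: V=max(K-S,0) → 75.3533 57.5990 33.6343 1.2871 0.0000 0.0000 0.0000 0.0000
k=6: j=0 S=58.9695 intr=67.1405 cont=65.5343 V=67.1405[EX]; j=1 S=79.5965 intr=46.5135 cont=44.9073 V=46.5135[EX]; j=2 S=107.4388 intr=18.6712 cont=17.0650 V=18.6712[EX]; j=3 S=145.0200 intr=0.0000 cont=0.6284 V=0.6284[hold]; j=4 S=195.7469 intr=0.0000 cont=0.0000 V=0.0000[hold]; j=5 S=264.2176 intr=0.0000 cont=0.0000 V=0.0000[hold]; j=6 S=356.6389 intr=0.0000 cont=0.0000 V=0.0000[hold]  S*(6)=107.4388
k=5: j=0 S=68.5110 intr=57.5990 cont=55.9927 V=57.5990[EX]; j=1 S=92.4757 intr=33.6343 cont=32.0281 V=33.6343[EX]; j=2 S=124.8229 intr=1.2871 cont=9.4303 V=9.4303[hold]; j=3 S=168.4850 intr=0.0000 cont=0.3068 V=0.3068[hold]; j=4 S=227.4198 intr=0.0000 cont=0.0000 V=0.0000[hold]; j=5 S=306.9695 intr=0.0000 cont=0.0000 V=0.0000[hold]  S*(5)=92.4757
k=4: j=0 S=79.5965 intr=46.5135 cont=44.9073 V=46.5135[EX]; j=1 S=107.4388 intr=18.6712 cont=21.1284 V=21.1284[hold]; j=2 S=145.0200 intr=0.0000 cont=4.7577 V=4.7577[hold]; j=3 S=195.7469 intr=0.0000 cont=0.1498 V=0.1498[hold]; j=4 S=264.2176 intr=0.0000 cont=0.0000 V=0.0000[hold]  S*(4)=79.5965
k=3: j=0 S=92.4757 intr=33.6343 cont=33.2542 V=33.6343[EX]; j=1 S=124.8229 intr=1.2871 cont=12.6905 V=12.6905[hold]; j=2 S=168.4850 intr=0.0000 cont=2.3978 V=2.3978[hold]; j=3 S=227.4198 intr=0.0000 cont=0.0732 V=0.0732[hold]  S*(3)=92.4757
k=2: j=0 S=107.4388 intr=18.6712 cont=22.7552 V=22.7552[hold]; j=1 S=145.0200 intr=0.0000 cont=7.3929 V=7.3929[hold]; j=2 S=195.7469 intr=0.0000 cont=1.2073 V=1.2073[hold]  S*(2)=-
k=1: j=0 S=124.8229 intr=1.2871 cont=14.7998 V=14.7998[hold]; j=1 S=168.4850 intr=0.0000 cont=4.2122 V=4.2122[hold]  S*(1)=-
k=0: j=0 S=145.0200 intr=0.0000 cont=9.3282 V=9.3282[hold]  S*(0)=-

price = 9.3282
boundary = - - - 92.4757 79.5965 92.4757 107.4388
tree:
9.3282
14.7998 4.2122
22.7552 7.3929 1.2073
33.6343 12.6905 2.3978 0.0732
46.5135 21.1284 4.7577 0.1498 0.0000
57.5990 33.6343 9.4303 0.3068 0.0000 0.0000
67.1405 46.5135 18.6712 0.6284 0.0000 0.0000 0.0000
75.3533 57.5990 33.6343 1.2871 0.0000 0.0000 0.0000 0.0000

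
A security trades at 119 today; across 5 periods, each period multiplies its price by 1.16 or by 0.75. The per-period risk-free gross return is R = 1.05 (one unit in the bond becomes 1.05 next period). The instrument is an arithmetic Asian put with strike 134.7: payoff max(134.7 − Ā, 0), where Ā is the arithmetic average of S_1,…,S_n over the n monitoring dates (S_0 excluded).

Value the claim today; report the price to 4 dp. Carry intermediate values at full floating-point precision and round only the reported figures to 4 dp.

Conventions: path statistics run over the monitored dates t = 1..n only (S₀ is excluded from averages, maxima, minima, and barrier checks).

price = 10.8039

Risk-neutral up-probability p* = (R−d)/(u−d) = (1.05−0.75)/(1.16−0.75) = 0.7317; the claim prices as the p*-weighted sum of path payoffs discounted by R^5.
Enumerate all 2^5 = 32 price paths (U = up ×1.16, D = down ×0.75); each path with k up-moves has probability p*^k·(1−p*)^(5−k).
DDDDD: Ā=54.4564, payoff=80.2436, prob=0.001390
UDDDD: Ā=84.2260, payoff=50.4740, prob=0.003791
DUDDD: Ā=74.4680, payoff=60.2320, prob=0.003791
UUDDD: Ā=115.1771, payoff=19.5229, prob=0.010340
DDUDD: Ā=67.1495, payoff=67.5505, prob=0.003791
UDUDD: Ā=103.8578, payoff=30.8422, prob=0.010340
DUUDD: Ā=94.0998, payoff=40.6002, prob=0.010340
UUUDD: Ā=145.5411, payoff=0.0000, prob=0.028199
DDDUD: Ā=61.6606, payoff=73.0394, prob=0.003791
UDDUD: Ā=95.3684, payoff=39.3316, prob=0.010340
DUDUD: Ā=85.6104, payoff=49.0896, prob=0.010340
UUDUD: Ā=132.4107, payoff=2.2893, prob=0.028199
DDUUD: Ā=78.2919, payoff=56.4081, prob=0.010340
UDUUD: Ā=121.0914, payoff=13.6086, prob=0.028199
DUUUD: Ā=111.3334, payoff=23.3666, prob=0.028199
UUUUD: Ā=172.1957, payoff=0.0000, prob=0.076906
DDDDU: Ā=57.5439, payoff=77.1561, prob=0.003791
UDDDU: Ā=89.0013, payoff=45.6987, prob=0.010340
DUDDU: Ā=79.2433, payoff=55.4567, prob=0.010340
UUDDU: Ā=122.5630, payoff=12.1370, prob=0.028199
DDUDU: Ā=71.9248, payoff=62.7752, prob=0.010340
UDUDU: Ā=111.2437, payoff=23.4563, prob=0.028199
DUUDU: Ā=101.4857, payoff=33.2143, prob=0.028199
UUUDU: Ā=156.9645, payoff=0.0000, prob=0.076906
DDDUU: Ā=66.4359, payoff=68.2641, prob=0.010340
UDDUU: Ā=102.7542, payoff=31.9458, prob=0.028199
DUDUU: Ā=92.9962, payoff=41.7038, prob=0.028199
UUDUU: Ā=143.8341, payoff=0.0000, prob=0.076906
DDUUU: Ā=85.6777, payoff=49.0223, prob=0.028199
UDUUU: Ā=132.5149, payoff=2.1851, prob=0.076906
DUUUU: Ā=122.7569, payoff=11.9431, prob=0.076906
UUUUU: Ā=189.8640, payoff=0.0000, prob=0.209743
Price = Σ prob·payoff / R^5 = 13.788790 / 1.276282 = 10.8039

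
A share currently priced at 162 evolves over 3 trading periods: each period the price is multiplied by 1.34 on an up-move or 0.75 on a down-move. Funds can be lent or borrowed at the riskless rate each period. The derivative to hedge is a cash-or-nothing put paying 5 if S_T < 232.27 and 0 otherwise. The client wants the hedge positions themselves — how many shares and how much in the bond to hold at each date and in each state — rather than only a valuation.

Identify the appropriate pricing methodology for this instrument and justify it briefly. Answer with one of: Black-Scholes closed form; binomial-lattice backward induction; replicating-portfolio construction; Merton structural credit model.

Key observation: since the answer must list Δ and B at each node of the 1.34/0.75 lattice on 162, the replicating-portfolio method — solving the two-state system at every node — is the one that applies.

framework: replicating-portfolio construction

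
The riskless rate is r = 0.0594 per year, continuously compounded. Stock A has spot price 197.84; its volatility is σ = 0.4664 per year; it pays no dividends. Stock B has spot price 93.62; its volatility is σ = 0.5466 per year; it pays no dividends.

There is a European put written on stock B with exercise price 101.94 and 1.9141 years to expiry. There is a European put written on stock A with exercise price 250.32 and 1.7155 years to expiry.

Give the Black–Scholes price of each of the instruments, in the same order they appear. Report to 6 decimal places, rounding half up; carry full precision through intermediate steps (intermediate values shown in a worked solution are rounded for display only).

price(stock B put K=101.94) = 25.897783
price(stock A put K=250.32) = 66.144997

[stock B put K=101.94]
σ√T = 0.5466·√1.9141 = 0.756227
d₁ = (ln(S/K) + (r+σ²/2)T) / (σ√T) = (ln(93.62/101.94) + (0.0594+0.5466²/2)·1.9141) / 0.756227 = (-0.085140 + 0.399637) / 0.756227 = 0.415876
d₂ = d₁ − σ√T = 0.415876 − 0.756227 = -0.340351
e^{−rT} = 0.892528
N(−d₁) = 0.338750,  N(−d₂) = 0.633204
price = K·e^{−rT}·N(−d₂) − S·N(−d₁) = 57.611593 − 31.713809 = 25.897783
[stock A put K=250.32]
σ√T = 0.4664·√1.7155 = 0.610877
d₁ = (ln(S/K) + (r+σ²/2)T) / (σ√T) = (ln(197.84/250.32) + (0.0594+0.4664²/2)·1.7155) / 0.610877 = (-0.235281 + 0.288486) / 0.610877 = 0.087096
d₂ = d₁ − σ√T = 0.087096 − 0.610877 = -0.523782
e^{−rT} = 0.903119
N(−d₁) = 0.465298,  N(−d₂) = 0.699785
price = K·e^{−rT}·N(−d₂) − S·N(−d₁) = 158.199509 − 92.054512 = 66.144997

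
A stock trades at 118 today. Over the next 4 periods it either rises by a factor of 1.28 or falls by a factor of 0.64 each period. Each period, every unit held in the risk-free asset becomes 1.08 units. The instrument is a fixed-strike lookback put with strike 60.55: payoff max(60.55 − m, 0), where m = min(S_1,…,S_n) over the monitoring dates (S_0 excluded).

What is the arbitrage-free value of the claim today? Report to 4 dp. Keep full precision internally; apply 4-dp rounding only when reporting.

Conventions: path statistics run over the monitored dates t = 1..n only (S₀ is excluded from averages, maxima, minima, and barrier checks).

Risk-neutral up-probability p* = (R−d)/(u−d) = (1.08−0.64)/(1.28−0.64) = 0.6875; the claim prices as the p*-weighted sum of path payoffs discounted by R^4.
Enumerate all 2^4 = 16 price paths (U = up ×1.28, D = down ×0.64); each path with k up-moves has probability p*^k·(1−p*)^(4−k).
DDDD: m=19.7971, payoff=40.7529, prob=0.009537
UDDD: m=39.5942, payoff=20.9558, prob=0.020981
DUDD: m=39.5942, payoff=20.9558, prob=0.020981
UUDD: m=79.1885, payoff=0.0000, prob=0.046158
DDUD: m=39.5942, payoff=20.9558, prob=0.020981
UDUD: m=79.1885, payoff=0.0000, prob=0.046158
DUUD: m=75.5200, payoff=0.0000, prob=0.046158
UUUD: m=151.0400, payoff=0.0000, prob=0.101547
DDDU: m=30.9330, payoff=29.6170, prob=0.020981
UDDU: m=61.8660, payoff=0.0000, prob=0.046158
DUDU: m=61.8660, payoff=0.0000, prob=0.046158
UUDU: m=123.7320, payoff=0.0000, prob=0.101547
DDUU: m=48.3328, payoff=12.2172, prob=0.046158
UDUU: m=96.6656, payoff=0.0000, prob=0.101547
DUUU: m=75.5200, payoff=0.0000, prob=0.101547
UUUU: m=151.0400, payoff=0.0000, prob=0.223404
Price = Σ prob·payoff / R^4 = 2.892968 / 1.360489 = 2.1264

price = 2.1264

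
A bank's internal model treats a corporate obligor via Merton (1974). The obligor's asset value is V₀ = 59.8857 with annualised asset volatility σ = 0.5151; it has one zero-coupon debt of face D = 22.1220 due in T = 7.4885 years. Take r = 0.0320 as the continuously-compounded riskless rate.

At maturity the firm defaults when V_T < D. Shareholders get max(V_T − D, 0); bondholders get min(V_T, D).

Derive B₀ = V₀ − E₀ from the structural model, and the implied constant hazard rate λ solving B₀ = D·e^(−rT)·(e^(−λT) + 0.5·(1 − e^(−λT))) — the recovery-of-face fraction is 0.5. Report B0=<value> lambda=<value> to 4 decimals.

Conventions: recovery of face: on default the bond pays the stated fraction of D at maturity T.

B0=13.2986 lambda=0.0853

Apply the equity-as-call identities (strike 22.1220, horizon 7.4885 years):
d₁ = [ln(V₀/D) + (r + σ²/2)T] / (σ√T)
   = [ln(59.8857/22.1220) + (0.0320 + 0.5·0.5151²)·7.4885] / (0.5151·√7.4885)
   = [0.995865 + 1.233086] / 1.409578 = 1.581291
d₂ = d₁ − σ√T = 1.581291 − 1.409578 = 0.171713
N(d₁) = 0.943094,  N(d₂) = 0.568168,  e^(−rT) = 0.786917
E₀ = V₀·N(d₁) − D·e^(−rT)·N(d₂)
   = 59.8857·0.943094 − 22.1220·0.786917·0.568168 = 46.587074
B₀ = V₀ − E₀ = 59.8857 − 46.587074 = 13.298626
e^(−λT) = (B₀·e^(rT)/D − 0.5)/(1 − 0.5) = (13.2986·1.270781/22.1220 − 0.5)/0.5 = 0.52785587
λ = −ln(0.52785587)/7.4885 = 0.085322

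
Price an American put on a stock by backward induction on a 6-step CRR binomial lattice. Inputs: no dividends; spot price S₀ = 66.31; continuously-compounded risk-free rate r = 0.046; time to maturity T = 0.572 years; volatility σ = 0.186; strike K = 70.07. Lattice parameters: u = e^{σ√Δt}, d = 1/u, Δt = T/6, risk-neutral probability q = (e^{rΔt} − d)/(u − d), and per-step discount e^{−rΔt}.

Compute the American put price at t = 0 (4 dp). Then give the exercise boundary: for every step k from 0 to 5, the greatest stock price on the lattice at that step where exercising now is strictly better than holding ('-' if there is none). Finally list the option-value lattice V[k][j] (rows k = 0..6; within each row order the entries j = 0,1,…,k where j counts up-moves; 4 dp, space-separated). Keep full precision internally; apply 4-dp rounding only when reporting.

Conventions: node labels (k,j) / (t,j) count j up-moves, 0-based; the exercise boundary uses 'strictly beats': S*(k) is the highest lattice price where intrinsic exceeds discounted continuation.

price = 5.2715
boundary = - - 59.1148 55.8155 59.1148 62.6091
tree:
5.2715
7.7489 3.0642
10.9552 4.9001 1.4214
14.2545 7.5227 2.5578 0.4005
17.3696 10.9552 4.4663 0.8449 0.0000
20.3109 14.2545 7.4609 1.7823 0.0000 0.0000
23.0881 17.3696 10.9552 3.7600 0.0000 0.0000 0.0000

Δt=0.09533  u=1.05911  d=0.94419  q=0.52389  discount=0.99562
step 6 (expiry): payoffs max(K−S,0) = 23.0881 17.3696 10.9552 3.7600 0.0000 0.0000 0.0000
step 5: (k=5,j=0): S=49.7591, K−S=20.3109, hold=20.0043 ⇒ V=20.3109 exercise | (k=5,j=1): S=55.8155, K−S=14.2545, hold=13.9479 ⇒ V=14.2545 exercise | (k=5,j=2): S=62.6091, K−S=7.4609, hold=7.1543 ⇒ V=7.4609 exercise | (k=5,j=3): S=70.2296, K−S=0.0000, hold=1.7823 ⇒ V=1.7823 continue | (k=5,j=4): S=78.7777, K−S=0.0000, hold=0.0000 ⇒ V=0.0000 continue | (k=5,j=5): S=88.3661, K−S=0.0000, hold=0.0000 ⇒ V=0.0000 continue  boundary S*=62.6091
step 4: (k=4,j=0): S=52.7004, K−S=17.3696, hold=17.0630 ⇒ V=17.3696 exercise | (k=4,j=1): S=59.1148, K−S=10.9552, hold=10.6486 ⇒ V=10.9552 exercise | (k=4,j=2): S=66.3100, K−S=3.7600, hold=4.4663 ⇒ V=4.4663 continue | (k=4,j=3): S=74.3809, K−S=0.0000, hold=0.8449 ⇒ V=0.8449 continue | (k=4,j=4): S=83.4342, K−S=0.0000, hold=0.0000 ⇒ V=0.0000 continue  boundary S*=59.1148
step 3: (k=3,j=0): S=55.8155, K−S=14.2545, hold=13.9479 ⇒ V=14.2545 exercise | (k=3,j=1): S=62.6091, K−S=7.4609, hold=7.5227 ⇒ V=7.5227 continue | (k=3,j=2): S=70.2296, K−S=0.0000, hold=2.5578 ⇒ V=2.5578 continue | (k=3,j=3): S=78.7777, K−S=0.0000, hold=0.4005 ⇒ V=0.4005 continue  boundary S*=55.8155
step 2: (k=2,j=0): S=59.1148, K−S=10.9552, hold=10.6808 ⇒ V=10.9552 exercise | (k=2,j=1): S=66.3100, K−S=3.7600, hold=4.9001 ⇒ V=4.9001 continue | (k=2,j=2): S=74.3809, K−S=0.0000, hold=1.4214 ⇒ V=1.4214 continue  boundary S*=59.1148
step 1: (k=1,j=0): S=62.6091, K−S=7.4609, hold=7.7489 ⇒ V=7.7489 continue | (k=1,j=1): S=70.2296, K−S=0.0000, hold=3.0642 ⇒ V=3.0642 continue  boundary S*=-
step 0: (k=0,j=0): S=66.3100, K−S=3.7600, hold=5.2715 ⇒ V=5.2715 continue  boundary S*=-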